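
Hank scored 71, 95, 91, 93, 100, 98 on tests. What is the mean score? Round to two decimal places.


Add the scores:
71 + 95 + 91 + 93 + 100 + 98 = 548
Divide by the number of tests:
548 / 6 = 91.3333... ≈ 91.33

91.33


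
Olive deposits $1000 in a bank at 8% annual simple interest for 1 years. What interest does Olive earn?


Use the formula I = P x R x T / 100
P x R x T = 1000 x 8 x 1 = 8000
I = 8000 / 100 = $80

$80


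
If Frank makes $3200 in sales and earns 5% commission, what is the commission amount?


Convert rate to decimal:
5% = 0.05
Multiply by sales:
$3200 x 0.05 = $160

$160


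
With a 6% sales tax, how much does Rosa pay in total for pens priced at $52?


Calculate the tax:
6% of $52 = $3.12
Add tax to price:
$52 + $3.12 = $55.12

$55.12


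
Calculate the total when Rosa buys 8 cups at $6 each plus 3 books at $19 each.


Cost of cups:
8 x $6 = $48
Cost of books:
3 x $19 = $57
Add both:
$48 + $57 = $105

$105


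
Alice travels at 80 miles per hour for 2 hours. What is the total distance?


Use the formula: distance = speed x time
Speed = 80 mph, Time = 2 hours
80 x 2 = 160 miles

160 miles


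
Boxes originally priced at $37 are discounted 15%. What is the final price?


Calculate the discount amount:
15% of $37 = $5.55
Subtract from original:
$37 - $5.55 = $31.45

$31.45


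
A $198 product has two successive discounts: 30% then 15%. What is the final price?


First discount:
30% of $198 = $59.40
Price after first discount:
$198 - $59.40 = $138.60
Second discount:
15% of $138.60 = $20.79
Final price:
$138.60 - $20.79 = $117.81

$117.81


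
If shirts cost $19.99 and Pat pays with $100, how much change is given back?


Start with the amount paid:
$100
Subtract the price:
$100 - $19.99 = $80.01

$80.01


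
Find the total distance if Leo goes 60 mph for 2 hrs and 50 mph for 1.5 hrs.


Leg 1 distance:
60 x 2 = 120 miles
Leg 2 distance:
50 x 1.5 = 75 miles
Total distance:
120 + 75 = 195 miles

195 miles


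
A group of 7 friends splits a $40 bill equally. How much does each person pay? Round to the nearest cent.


Total bill: $40
Number of people: 7
Each pays: $40 / 7 = $5.7142... ≈ $5.71

$5.71


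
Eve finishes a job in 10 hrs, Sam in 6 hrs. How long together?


Eve's rate: 1/10 of the job per hour
Sam's rate: 1/6 of the job per hour
Combined rate: 1/10 + 1/6 = 4/15 per hour
Time = 1 / (4/15) = 15/4 = 3.75 hours

3.75 hours


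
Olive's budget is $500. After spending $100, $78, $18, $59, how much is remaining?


Add up expenses:
$100 + $78 + $18 + $59 = $255
Subtract from budget:
$500 - $255 = $245

$245


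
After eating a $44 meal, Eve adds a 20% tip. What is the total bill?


Calculate the tip:
20% of $44 = $8.80
Add tip to meal cost:
$44 + $8.80 = $52.80

$52.80


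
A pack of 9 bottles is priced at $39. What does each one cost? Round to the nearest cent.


Total cost: $39
Number of items: 9
Unit price: $39 / 9 = $4.3333... ≈ $4.33

$4.33


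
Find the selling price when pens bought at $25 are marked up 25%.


Calculate the markup amount:
25% of $25 = $6.25
Add to cost:
$25 + $6.25 = $31.25

$31.25


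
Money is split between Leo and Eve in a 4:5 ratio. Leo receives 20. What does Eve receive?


Find the multiplier:
20 / 4 = 5
Apply to Eve's share:
5 x 5 = 25

25


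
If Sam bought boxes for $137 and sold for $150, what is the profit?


Selling price = $150
Cost price = $137
Profit = selling price - cost price:
Profit = $150 - $137 = $13

$13


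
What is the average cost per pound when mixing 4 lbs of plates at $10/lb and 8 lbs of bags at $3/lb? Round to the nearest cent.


Cost of plates:
4 x $10 = $40
Cost of bags:
8 x $3 = $24
Total cost: $40 + $24 = $64
Total weight: 12 lbs
Average: $64 / 12 = $5.3333... ≈ $5.33/lb

$5.33/lb


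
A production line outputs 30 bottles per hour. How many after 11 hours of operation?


Production rate: 30 bottles per hour
Time: 11 hours
Total: 30 x 11 = 330 bottles

330 bottles


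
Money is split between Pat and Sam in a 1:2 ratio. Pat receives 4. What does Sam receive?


Find the multiplier:
4 / 1 = 4
Apply to Sam's share:
2 x 4 = 8

8


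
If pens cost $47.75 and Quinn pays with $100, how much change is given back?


Start with the amount paid:
$100
Subtract the price:
$100 - $47.75 = $52.25

$52.25


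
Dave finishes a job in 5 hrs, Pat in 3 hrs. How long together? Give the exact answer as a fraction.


Dave's rate: 1/5 of the job per hour
Pat's rate: 1/3 of the job per hour
Combined rate: 1/5 + 1/3 = 8/15 per hour
Time = 1 / (8/15) = 15/8 hours (≈ 1.88 hours)

15/8 hours


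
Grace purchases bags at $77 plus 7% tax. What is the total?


Calculate the tax:
7% of $77 = $5.39
Add tax to price:
$77 + $5.39 = $82.39

$82.39


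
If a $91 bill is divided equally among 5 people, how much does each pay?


Total bill: $91
Number of people: 5
Each pays: $91 / 5 = $18.20

$18.20


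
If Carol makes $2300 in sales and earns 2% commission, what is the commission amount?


Convert rate to decimal:
2% = 0.02
Multiply by sales:
$2300 x 0.02 = $46

$46


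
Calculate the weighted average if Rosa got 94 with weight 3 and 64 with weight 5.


Weighted sum:
3 x 94 + 5 x 64 = 602
Total weight:
3 + 5 = 8
Weighted average:
602 / 8 = 75.25

75.25


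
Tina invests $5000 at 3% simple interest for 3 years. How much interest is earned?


Use the formula I = P x R x T / 100
P x R x T = 5000 x 3 x 3 = 45000
I = 45000 / 100 = $450

$450


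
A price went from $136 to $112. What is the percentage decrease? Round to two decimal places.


Find the absolute change:
|112 - 136| = 24
Divide by original and multiply by 100:
24 / 136 x 100 = 17.6470...% ≈ 17.65%

17.65%


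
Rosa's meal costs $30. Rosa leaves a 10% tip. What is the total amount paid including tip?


Calculate the tip:
10% of $30 = $3
Add tip to meal cost:
$30 + $3 = $33

$33


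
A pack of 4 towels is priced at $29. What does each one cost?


Total cost: $29
Number of items: 4
Unit price: $29 / 4 = $7.25

$7.25


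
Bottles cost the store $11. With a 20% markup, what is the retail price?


Calculate the markup amount:
20% of $11 = $2.20
Add to cost:
$11 + $2.20 = $13.20

$13.20


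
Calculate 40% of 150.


Convert percentage to decimal:
40% = 0.4
Multiply:
150 x 0.4 = 60

60


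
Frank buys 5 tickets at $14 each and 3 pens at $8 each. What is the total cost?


Cost of tickets:
5 x $14 = $70
Cost of pens:
3 x $8 = $24
Add both:
$70 + $24 = $94

$94


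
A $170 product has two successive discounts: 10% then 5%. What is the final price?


First discount:
10% of $170 = $17
Price after first discount:
$170 - $17 = $153
Second discount:
5% of $153 = $7.65
Final price:
$153 - $7.65 = $145.35

$145.35


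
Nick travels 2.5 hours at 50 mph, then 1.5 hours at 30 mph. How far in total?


Leg 1 distance:
50 x 2.5 = 125 miles
Leg 2 distance:
30 x 1.5 = 45 miles
Total distance:
125 + 45 = 170 miles

170 miles


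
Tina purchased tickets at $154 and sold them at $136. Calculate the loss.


Selling price = $136
Cost price = $154
Loss = cost price - selling price:
Loss = $154 - $136 = $18

$18


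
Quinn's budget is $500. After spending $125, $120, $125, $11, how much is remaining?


Add up expenses:
$125 + $120 + $125 + $11 = $381
Subtract from budget:
$500 - $381 = $119

$119


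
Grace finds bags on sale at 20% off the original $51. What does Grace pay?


Calculate the discount amount:
20% of $51 = $10.20
Subtract from original:
$51 - $10.20 = $40.80

$40.80


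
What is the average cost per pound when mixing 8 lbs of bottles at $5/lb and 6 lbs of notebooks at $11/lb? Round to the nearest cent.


Cost of bottles:
8 x $5 = $40
Cost of notebooks:
6 x $11 = $66
Total cost: $40 + $66 = $106
Total weight: 14 lbs
Average: $106 / 14 = $7.5714... ≈ $7.57/lb

$7.57/lb


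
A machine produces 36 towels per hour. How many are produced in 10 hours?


Production rate: 36 towels per hour
Time: 10 hours
Total: 36 x 10 = 360 towels

360 towels


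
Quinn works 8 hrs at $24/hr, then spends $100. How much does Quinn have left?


Calculate earnings:
8 x $24 = $192
Subtract spending:
$192 - $100 = $92

$92


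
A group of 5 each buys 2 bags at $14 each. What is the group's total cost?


Cost per person:
2 x $14 = $28
Group total:
5 x $28 = $140

$140


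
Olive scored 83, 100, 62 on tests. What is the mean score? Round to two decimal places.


Add the scores:
83 + 100 + 62 = 245
Divide by the number of tests:
245 / 3 = 81.6666... ≈ 81.67

81.67


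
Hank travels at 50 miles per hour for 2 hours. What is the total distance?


Use the formula: distance = speed x time
Speed = 50 mph, Time = 2 hours
50 x 2 = 100 miles

100 miles


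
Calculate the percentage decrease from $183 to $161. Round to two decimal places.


Find the absolute change:
|161 - 183| = 22
Divide by original and multiply by 100:
22 / 183 x 100 = 12.0218...% ≈ 12.02%

12.02%


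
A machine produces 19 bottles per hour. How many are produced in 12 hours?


Production rate: 19 bottles per hour
Time: 12 hours
Total: 19 x 12 = 228 bottles

228 bottles


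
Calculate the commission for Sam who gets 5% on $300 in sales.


Convert rate to decimal:
5% = 0.05
Multiply by sales:
$300 x 0.05 = $15

$15


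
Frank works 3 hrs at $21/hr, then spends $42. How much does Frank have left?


Calculate earnings:
3 x $21 = $63
Subtract spending:
$63 - $42 = $21

$21


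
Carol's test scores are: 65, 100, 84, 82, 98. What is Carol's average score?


Add the scores:
65 + 100 + 84 + 82 + 98 = 429
Divide by the number of tests:
429 / 5 = 85.8

85.8


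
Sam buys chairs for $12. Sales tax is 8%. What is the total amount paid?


Calculate the tax:
8% of $12 = $0.96
Add tax to price:
$12 + $0.96 = $12.96

$12.96


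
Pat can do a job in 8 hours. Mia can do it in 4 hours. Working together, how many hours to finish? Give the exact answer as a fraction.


Pat's rate: 1/8 of the job per hour
Mia's rate: 1/4 of the job per hour
Combined rate: 1/8 + 1/4 = 3/8 per hour
Time = 1 / (3/8) = 8/3 hours (≈ 2.67 hours)

8/3 hours


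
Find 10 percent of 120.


Convert percentage to decimal:
10% = 0.1
Multiply:
120 x 0.1 = 12

12


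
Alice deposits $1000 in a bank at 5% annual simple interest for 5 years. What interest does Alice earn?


Use the formula I = P x R x T / 100
P x R x T = 1000 x 5 x 5 = 25000
I = 25000 / 100 = $250

$250


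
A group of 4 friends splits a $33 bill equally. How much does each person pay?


Total bill: $33
Number of people: 4
Each pays: $33 / 4 = $8.25

$8.25


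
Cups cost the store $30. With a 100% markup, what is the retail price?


Calculate the markup amount:
100% of $30 = $30
Add to cost:
$30 + $30 = $60

$60


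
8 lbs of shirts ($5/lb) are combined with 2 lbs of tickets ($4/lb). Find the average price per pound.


Cost of shirts:
8 x $5 = $40
Cost of tickets:
2 x $4 = $8
Total cost: $40 + $8 = $48
Total weight: 10 lbs
Average: $48 / 10 = $4.80/lb

$4.80/lb


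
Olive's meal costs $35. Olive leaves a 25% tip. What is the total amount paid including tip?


Calculate the tip:
25% of $35 = $8.75
Add tip to meal cost:
$35 + $8.75 = $43.75

$43.75


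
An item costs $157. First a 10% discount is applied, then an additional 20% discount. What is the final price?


First discount:
10% of $157 = $15.70
Price after first discount:
$157 - $15.70 = $141.30
Second discount:
20% of $141.30 = $28.26
Final price:
$141.30 - $28.26 = $113.04

$113.04


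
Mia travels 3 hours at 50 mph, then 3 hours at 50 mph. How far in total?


Leg 1 distance:
50 x 3 = 150 miles
Leg 2 distance:
50 x 3 = 150 miles
Total distance:
150 + 150 = 300 miles

300 miles


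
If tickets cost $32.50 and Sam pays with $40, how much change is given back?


Start with the amount paid:
$40
Subtract the price:
$40 - $32.50 = $7.50

$7.50


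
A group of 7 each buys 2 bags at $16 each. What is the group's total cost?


Cost per person:
2 x $16 = $32
Group total:
7 x $32 = $224

$224


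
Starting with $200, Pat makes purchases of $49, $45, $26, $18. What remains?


Add up expenses:
$49 + $45 + $26 + $18 = $138
Subtract from budget:
$200 - $138 = $62

$62


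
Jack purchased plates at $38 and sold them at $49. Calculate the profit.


Selling price = $49
Cost price = $38
Profit = selling price - cost price:
Profit = $49 - $38 = $11

$11


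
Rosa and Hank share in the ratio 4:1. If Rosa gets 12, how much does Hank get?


Find the multiplier:
12 / 4 = 3
Apply to Hank's share:
1 x 3 = 3

3


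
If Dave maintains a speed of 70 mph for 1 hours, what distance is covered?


Use the formula: distance = speed x time
Speed = 70 mph, Time = 1 hours
70 x 1 = 70 miles

70 miles


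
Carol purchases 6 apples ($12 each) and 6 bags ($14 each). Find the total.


Cost of apples:
6 x $12 = $72
Cost of bags:
6 x $14 = $84
Add both:
$72 + $84 = $156

$156


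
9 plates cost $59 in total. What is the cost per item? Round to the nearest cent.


Total cost: $59
Number of items: 9
Unit price: $59 / 9 = $6.5555... ≈ $6.56

$6.56


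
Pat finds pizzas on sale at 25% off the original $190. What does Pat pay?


Calculate the discount amount:
25% of $190 = $47.50
Subtract from original:
$190 - $47.50 = $142.50

$142.50


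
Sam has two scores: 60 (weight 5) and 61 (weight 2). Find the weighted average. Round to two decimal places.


Weighted sum:
5 x 60 + 2 x 61 = 422
Total weight:
5 + 2 = 7
Weighted average:
422 / 7 = 60.2857... ≈ 60.29

60.29


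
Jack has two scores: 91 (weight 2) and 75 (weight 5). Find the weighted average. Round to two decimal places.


Weighted sum:
2 x 91 + 5 x 75 = 557
Total weight:
2 + 5 = 7
Weighted average:
557 / 7 = 79.5714... ≈ 79.57

79.57


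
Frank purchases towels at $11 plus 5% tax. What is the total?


Calculate the tax:
5% of $11 = $0.55
Add tax to price:
$11 + $0.55 = $11.55

$11.55


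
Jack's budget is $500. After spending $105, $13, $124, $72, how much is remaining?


Add up expenses:
$105 + $13 + $124 + $72 = $314
Subtract from budget:
$500 - $314 = $186

$186


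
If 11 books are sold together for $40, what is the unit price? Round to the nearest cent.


Total cost: $40
Number of items: 11
Unit price: $40 / 11 = $3.6363... ≈ $3.64

$3.64


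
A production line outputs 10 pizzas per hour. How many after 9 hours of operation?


Production rate: 10 pizzas per hour
Time: 9 hours
Total: 10 x 9 = 90 pizzas

90 pizzas


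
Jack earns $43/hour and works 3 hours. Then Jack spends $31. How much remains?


Calculate earnings:
3 x $43 = $129
Subtract spending:
$129 - $31 = $98

$98


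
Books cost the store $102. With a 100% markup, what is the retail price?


Calculate the markup amount:
100% of $102 = $102
Add to cost:
$102 + $102 = $204

$204


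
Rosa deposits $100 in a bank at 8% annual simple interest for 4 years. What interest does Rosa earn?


Use the formula I = P x R x T / 100
P x R x T = 100 x 8 x 4 = 3200
I = 3200 / 100 = $32

$32


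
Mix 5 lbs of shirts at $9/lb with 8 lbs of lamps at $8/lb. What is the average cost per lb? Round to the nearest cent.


Cost of shirts:
5 x $9 = $45
Cost of lamps:
8 x $8 = $64
Total cost: $45 + $64 = $109
Total weight: 13 lbs
Average: $109 / 13 = $8.3846... ≈ $8.38/lb

$8.38/lb


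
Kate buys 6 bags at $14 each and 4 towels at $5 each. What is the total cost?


Cost of bags:
6 x $14 = $84
Cost of towels:
4 x $5 = $20
Add both:
$84 + $20 = $104

$104


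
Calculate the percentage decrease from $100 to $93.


Find the absolute change:
|93 - 100| = 7
Divide by original and multiply by 100:
7 / 100 x 100 = 7%

7%


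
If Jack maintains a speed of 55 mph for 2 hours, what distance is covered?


Use the formula: distance = speed x time
Speed = 55 mph, Time = 2 hours
55 x 2 = 110 miles

110 miles


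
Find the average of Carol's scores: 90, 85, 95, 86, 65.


Add the scores:
90 + 85 + 95 + 86 + 65 = 421
Divide by the number of tests:
421 / 5 = 84.2

84.2


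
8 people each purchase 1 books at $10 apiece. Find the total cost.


Cost per person:
1 x $10 = $10
Group total:
8 x $10 = $80

$80


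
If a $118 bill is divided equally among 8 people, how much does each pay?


Total bill: $118
Number of people: 8
Each pays: $118 / 8 = $14.75

$14.75


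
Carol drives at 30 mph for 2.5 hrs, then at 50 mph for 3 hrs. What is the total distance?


Leg 1 distance:
30 x 2.5 = 75 miles
Leg 2 distance:
50 x 3 = 150 miles
Total distance:
75 + 150 = 225 miles

225 miles


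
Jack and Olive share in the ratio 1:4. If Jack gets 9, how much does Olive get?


Find the multiplier:
9 / 1 = 9
Apply to Olive's share:
4 x 9 = 36

36


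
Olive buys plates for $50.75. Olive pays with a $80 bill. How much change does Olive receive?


Start with the amount paid:
$80
Subtract the price:
$80 - $50.75 = $29.25

$29.25


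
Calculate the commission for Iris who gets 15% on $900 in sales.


Convert rate to decimal:
15% = 0.15
Multiply by sales:
$900 x 0.15 = $135

$135


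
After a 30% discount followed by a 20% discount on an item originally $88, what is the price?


First discount:
30% of $88 = $26.40
Price after first discount:
$88 - $26.40 = $61.60
Second discount:
20% of $61.60 = $12.32
Final price:
$61.60 - $12.32 = $49.28

$49.28


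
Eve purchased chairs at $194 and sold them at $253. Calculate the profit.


Selling price = $253
Cost price = $194
Profit = selling price - cost price:
Profit = $253 - $194 = $59

$59


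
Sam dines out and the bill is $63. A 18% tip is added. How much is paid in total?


Calculate the tip:
18% of $63 = $11.34
Add tip to meal cost:
$63 + $11.34 = $74.34

$74.34


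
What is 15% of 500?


Convert percentage to decimal:
15% = 0.15
Multiply:
500 x 0.15 = 75

75


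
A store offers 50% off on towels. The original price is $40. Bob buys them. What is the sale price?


Calculate the discount amount:
50% of $40 = $20
Subtract from original:
$40 - $20 = $20

$20


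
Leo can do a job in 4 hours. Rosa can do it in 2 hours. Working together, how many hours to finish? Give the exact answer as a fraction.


Leo's rate: 1/4 of the job per hour
Rosa's rate: 1/2 of the job per hour
Combined rate: 1/4 + 1/2 = 3/4 per hour
Time = 1 / (3/4) = 4/3 hours (≈ 1.33 hours)

4/3 hours


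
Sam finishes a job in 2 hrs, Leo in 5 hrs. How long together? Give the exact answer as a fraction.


Sam's rate: 1/2 of the job per hour
Leo's rate: 1/5 of the job per hour
Combined rate: 1/2 + 1/5 = 7/10 per hour
Time = 1 / (7/10) = 10/7 hours (≈ 1.43 hours)

10/7 hours


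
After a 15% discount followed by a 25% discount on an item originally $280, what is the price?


First discount:
15% of $280 = $42
Price after first discount:
$280 - $42 = $238
Second discount:
25% of $238 = $59.50
Final price:
$238 - $59.50 = $178.50

$178.50


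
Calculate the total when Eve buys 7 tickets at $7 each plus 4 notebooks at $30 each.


Cost of tickets:
7 x $7 = $49
Cost of notebooks:
4 x $30 = $120
Add both:
$49 + $120 = $169

$169


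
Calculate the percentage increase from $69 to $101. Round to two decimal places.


Find the absolute change:
|101 - 69| = 32
Divide by original and multiply by 100:
32 / 69 x 100 = 46.3768...% ≈ 46.38%

46.38%


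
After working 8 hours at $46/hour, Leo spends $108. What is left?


Calculate earnings:
8 x $46 = $368
Subtract spending:
$368 - $108 = $260

$260


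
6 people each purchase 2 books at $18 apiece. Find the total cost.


Cost per person:
2 x $18 = $36
Group total:
6 x $36 = $216

$216


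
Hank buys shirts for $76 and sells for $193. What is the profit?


Selling price = $193
Cost price = $76
Profit = selling price - cost price:
Profit = $193 - $76 = $117

$117


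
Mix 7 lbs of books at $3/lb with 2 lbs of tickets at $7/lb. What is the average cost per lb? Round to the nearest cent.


Cost of books:
7 x $3 = $21
Cost of tickets:
2 x $7 = $14
Total cost: $21 + $14 = $35
Total weight: 9 lbs
Average: $35 / 9 = $3.8888... ≈ $3.89/lb

$3.89/lb


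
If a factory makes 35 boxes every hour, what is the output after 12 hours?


Production rate: 35 boxes per hour
Time: 12 hours
Total: 35 x 12 = 420 boxes

420 boxes


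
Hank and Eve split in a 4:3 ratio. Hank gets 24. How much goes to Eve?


Find the multiplier:
24 / 4 = 6
Apply to Eve's share:
3 x 6 = 18

18


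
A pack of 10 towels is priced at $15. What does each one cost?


Total cost: $15
Number of items: 10
Unit price: $15 / 10 = $1.50

$1.50


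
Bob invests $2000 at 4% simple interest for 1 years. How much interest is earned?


Use the formula I = P x R x T / 100
P x R x T = 2000 x 4 x 1 = 8000
I = 8000 / 100 = $80

$80


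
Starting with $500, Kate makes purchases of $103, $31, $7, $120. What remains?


Add up expenses:
$103 + $31 + $7 + $120 = $261
Subtract from budget:
$500 - $261 = $239

$239


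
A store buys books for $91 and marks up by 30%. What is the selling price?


Calculate the markup amount:
30% of $91 = $27.30
Add to cost:
$91 + $27.30 = $118.30

$118.30


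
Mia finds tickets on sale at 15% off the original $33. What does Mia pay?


Calculate the discount amount:
15% of $33 = $4.95
Subtract from original:
$33 - $4.95 = $28.05

$28.05


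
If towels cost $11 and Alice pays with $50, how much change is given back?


Start with the amount paid:
$50
Subtract the price:
$50 - $11 = $39

$39


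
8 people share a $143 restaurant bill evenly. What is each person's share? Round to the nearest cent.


Total bill: $143
Number of people: 8
Each pays: $143 / 8 = $17.875 ≈ $17.88

$17.88


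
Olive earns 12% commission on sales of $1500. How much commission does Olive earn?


Convert rate to decimal:
12% = 0.12
Multiply by sales:
$1500 x 0.12 = $180

$180


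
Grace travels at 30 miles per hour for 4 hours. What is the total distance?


Use the formula: distance = speed x time
Speed = 30 mph, Time = 4 hours
30 x 4 = 120 miles

120 miles


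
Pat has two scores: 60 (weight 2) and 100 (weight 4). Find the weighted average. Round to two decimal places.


Weighted sum:
2 x 60 + 4 x 100 = 520
Total weight:
2 + 4 = 6
Weighted average:
520 / 6 = 86.6666... ≈ 86.67

86.67


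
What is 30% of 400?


Convert percentage to decimal:
30% = 0.3
Multiply:
400 x 0.3 = 120

120


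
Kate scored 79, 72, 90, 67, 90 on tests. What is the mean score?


Add the scores:
79 + 72 + 90 + 67 + 90 = 398
Divide by the number of tests:
398 / 5 = 79.6

79.6


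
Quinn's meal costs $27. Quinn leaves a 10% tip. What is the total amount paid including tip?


Calculate the tip:
10% of $27 = $2.70
Add tip to meal cost:
$27 + $2.70 = $29.70

$29.70


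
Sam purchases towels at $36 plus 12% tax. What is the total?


Calculate the tax:
12% of $36 = $4.32
Add tax to price:
$36 + $4.32 = $40.32

$40.32


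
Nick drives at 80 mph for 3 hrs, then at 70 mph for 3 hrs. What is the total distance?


Leg 1 distance:
80 x 3 = 240 miles
Leg 2 distance:
70 x 3 = 210 miles
Total distance:
240 + 210 = 450 miles

450 miles


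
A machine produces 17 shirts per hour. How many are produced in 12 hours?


Production rate: 17 shirts per hour
Time: 12 hours
Total: 17 x 12 = 204 shirts

204 shirts


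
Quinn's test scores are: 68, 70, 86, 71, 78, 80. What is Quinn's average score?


Add the scores:
68 + 70 + 86 + 71 + 78 + 80 = 453
Divide by the number of tests:
453 / 6 = 75.5

75.5


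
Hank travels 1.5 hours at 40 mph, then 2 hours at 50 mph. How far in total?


Leg 1 distance:
40 x 1.5 = 60 miles
Leg 2 distance:
50 x 2 = 100 miles
Total distance:
60 + 100 = 160 miles

160 miles


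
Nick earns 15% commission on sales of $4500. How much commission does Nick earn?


Convert rate to decimal:
15% = 0.15
Multiply by sales:
$4500 x 0.15 = $675

$675


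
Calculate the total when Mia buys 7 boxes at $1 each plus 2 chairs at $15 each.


Cost of boxes:
7 x $1 = $7
Cost of chairs:
2 x $15 = $30
Add both:
$7 + $30 = $37

$37


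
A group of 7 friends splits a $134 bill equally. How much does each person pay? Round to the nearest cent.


Total bill: $134
Number of people: 7
Each pays: $134 / 7 = $19.1428... ≈ $19.14

$19.14


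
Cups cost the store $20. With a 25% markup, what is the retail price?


Calculate the markup amount:
25% of $20 = $5
Add to cost:
$20 + $5 = $25

$25


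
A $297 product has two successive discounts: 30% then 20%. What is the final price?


First discount:
30% of $297 = $89.10
Price after first discount:
$297 - $89.10 = $207.90
Second discount:
20% of $207.90 = $41.58
Final price:
$207.90 - $41.58 = $166.32

$166.32


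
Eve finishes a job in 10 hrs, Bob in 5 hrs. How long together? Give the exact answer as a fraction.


Eve's rate: 1/10 of the job per hour
Bob's rate: 1/5 of the job per hour
Combined rate: 1/10 + 1/5 = 3/10 per hour
Time = 1 / (3/10) = 10/3 hours (≈ 3.33 hours)

10/3 hours


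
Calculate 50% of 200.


Convert percentage to decimal:
50% = 0.5
Multiply:
200 x 0.5 = 100

100


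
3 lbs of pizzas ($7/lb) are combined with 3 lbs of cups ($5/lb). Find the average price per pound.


Cost of pizzas:
3 x $7 = $21
Cost of cups:
3 x $5 = $15
Total cost: $21 + $15 = $36
Total weight: 6 lbs
Average: $36 / 6 = $6/lb

$6/lb


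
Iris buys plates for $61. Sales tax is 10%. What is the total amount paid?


Calculate the tax:
10% of $61 = $6.10
Add tax to price:
$61 + $6.10 = $67.10

$67.10


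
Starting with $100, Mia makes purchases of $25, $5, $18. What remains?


Add up expenses:
$25 + $5 + $18 = $48
Subtract from budget:
$100 - $48 = $52

$52


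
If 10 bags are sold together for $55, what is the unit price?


Total cost: $55
Number of items: 10
Unit price: $55 / 10 = $5.50

$5.50


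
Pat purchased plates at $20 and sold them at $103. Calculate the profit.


Selling price = $103
Cost price = $20
Profit = selling price - cost price:
Profit = $103 - $20 = $83

$83


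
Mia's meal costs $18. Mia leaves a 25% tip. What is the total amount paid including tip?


Calculate the tip:
25% of $18 = $4.50
Add tip to meal cost:
$18 + $4.50 = $22.50

$22.50


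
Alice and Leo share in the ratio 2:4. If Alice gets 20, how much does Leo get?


Find the multiplier:
20 / 2 = 10
Apply to Leo's share:
4 x 10 = 40

40


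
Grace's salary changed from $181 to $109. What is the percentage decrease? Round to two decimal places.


Find the absolute change:
|109 - 181| = 72
Divide by original and multiply by 100:
72 / 181 x 100 = 39.7790...% ≈ 39.78%

39.78%


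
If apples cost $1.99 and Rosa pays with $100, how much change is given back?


Start with the amount paid:
$100
Subtract the price:
$100 - $1.99 = $98.01

$98.01


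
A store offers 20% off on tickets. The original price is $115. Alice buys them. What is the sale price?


Calculate the discount amount:
20% of $115 = $23
Subtract from original:
$115 - $23 = $92

$92


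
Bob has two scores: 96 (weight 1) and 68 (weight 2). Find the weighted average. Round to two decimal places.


Weighted sum:
1 x 96 + 2 x 68 = 232
Total weight:
1 + 2 = 3
Weighted average:
232 / 3 = 77.3333... ≈ 77.33

77.33


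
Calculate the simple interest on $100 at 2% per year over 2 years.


Use the formula I = P x R x T / 100
P x R x T = 100 x 2 x 2 = 400
I = 400 / 100 = $4

$4


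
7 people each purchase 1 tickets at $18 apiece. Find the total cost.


Cost per person:
1 x $18 = $18
Group total:
7 x $18 = $126

$126


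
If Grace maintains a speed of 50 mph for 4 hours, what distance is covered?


Use the formula: distance = speed x time
Speed = 50 mph, Time = 4 hours
50 x 4 = 200 miles

200 miles


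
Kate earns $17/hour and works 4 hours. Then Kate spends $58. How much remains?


Calculate earnings:
4 x $17 = $68
Subtract spending:
$68 - $58 = $10

$10


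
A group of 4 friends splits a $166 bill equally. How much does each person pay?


Total bill: $166
Number of people: 4
Each pays: $166 / 4 = $41.50

$41.50


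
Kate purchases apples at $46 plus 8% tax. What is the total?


Calculate the tax:
8% of $46 = $3.68
Add tax to price:
$46 + $3.68 = $49.68

$49.68


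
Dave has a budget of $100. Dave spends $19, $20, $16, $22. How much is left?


Add up expenses:
$19 + $20 + $16 + $22 = $77
Subtract from budget:
$100 - $77 = $23

$23


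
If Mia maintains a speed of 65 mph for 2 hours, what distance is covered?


Use the formula: distance = speed x time
Speed = 65 mph, Time = 2 hours
65 x 2 = 130 miles

130 miles


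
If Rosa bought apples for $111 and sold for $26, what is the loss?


Selling price = $26
Cost price = $111
Loss = cost price - selling price:
Loss = $111 - $26 = $85

$85


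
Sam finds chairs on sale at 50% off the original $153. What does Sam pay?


Calculate the discount amount:
50% of $153 = $76.50
Subtract from original:
$153 - $76.50 = $76.50

$76.50


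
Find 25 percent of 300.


Convert percentage to decimal:
25% = 0.25
Multiply:
300 x 0.25 = 75

75


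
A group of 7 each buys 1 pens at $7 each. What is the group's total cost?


Cost per person:
1 x $7 = $7
Group total:
7 x $7 = $49

$49


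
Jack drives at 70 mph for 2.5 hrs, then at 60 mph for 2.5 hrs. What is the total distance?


Leg 1 distance:
70 x 2.5 = 175 miles
Leg 2 distance:
60 x 2.5 = 150 miles
Total distance:
175 + 150 = 325 miles

325 miles


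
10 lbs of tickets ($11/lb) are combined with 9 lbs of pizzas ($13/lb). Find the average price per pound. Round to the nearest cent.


Cost of tickets:
10 x $11 = $110
Cost of pizzas:
9 x $13 = $117
Total cost: $110 + $117 = $227
Total weight: 19 lbs
Average: $227 / 19 = $11.9473... ≈ $11.95/lb

$11.95/lb


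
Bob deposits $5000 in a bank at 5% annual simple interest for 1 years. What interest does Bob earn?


Use the formula I = P x R x T / 100
P x R x T = 5000 x 5 x 1 = 25000
I = 25000 / 100 = $250

$250


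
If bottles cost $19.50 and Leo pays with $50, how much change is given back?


Start with the amount paid:
$50
Subtract the price:
$50 - $19.50 = $30.50

$30.50


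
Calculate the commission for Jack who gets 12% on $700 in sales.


Convert rate to decimal:
12% = 0.12
Multiply by sales:
$700 x 0.12 = $84

$84


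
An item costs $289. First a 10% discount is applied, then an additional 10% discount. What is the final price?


First discount:
10% of $289 = $28.90
Price after first discount:
$289 - $28.90 = $260.10
Second discount:
10% of $260.10 = $26.01
Final price:
$260.10 - $26.01 = $234.09

$234.09


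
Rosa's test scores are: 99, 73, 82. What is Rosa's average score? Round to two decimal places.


Add the scores:
99 + 73 + 82 = 254
Divide by the number of tests:
254 / 3 = 84.6666... ≈ 84.67

84.67


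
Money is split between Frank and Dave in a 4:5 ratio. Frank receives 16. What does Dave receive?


Find the multiplier:
16 / 4 = 4
Apply to Dave's share:
5 x 4 = 20

20


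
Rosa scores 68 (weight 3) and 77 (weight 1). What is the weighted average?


Weighted sum:
3 x 68 + 1 x 77 = 281
Total weight:
3 + 1 = 4
Weighted average:
281 / 4 = 70.25

70.25


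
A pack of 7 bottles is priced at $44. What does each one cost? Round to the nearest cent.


Total cost: $44
Number of items: 7
Unit price: $44 / 7 = $6.2857... ≈ $6.29

$6.29


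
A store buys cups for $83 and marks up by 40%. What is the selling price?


Calculate the markup amount:
40% of $83 = $33.20
Add to cost:
$83 + $33.20 = $116.20

$116.20


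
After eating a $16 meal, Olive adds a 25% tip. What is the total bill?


Calculate the tip:
25% of $16 = $4
Add tip to meal cost:
$16 + $4 = $20

$20


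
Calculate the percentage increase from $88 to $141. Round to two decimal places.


Find the absolute change:
|141 - 88| = 53
Divide by original and multiply by 100:
53 / 88 x 100 = 60.2272...% ≈ 60.23%

60.23%


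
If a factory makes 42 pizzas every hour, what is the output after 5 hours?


Production rate: 42 pizzas per hour
Time: 5 hours
Total: 42 x 5 = 210 pizzas

210 pizzas


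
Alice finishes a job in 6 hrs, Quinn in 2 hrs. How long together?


Alice's rate: 1/6 of the job per hour
Quinn's rate: 1/2 of the job per hour
Combined rate: 1/6 + 1/2 = 2/3 per hour
Time = 1 / (2/3) = 3/2 = 1.5 hours

1.5 hours


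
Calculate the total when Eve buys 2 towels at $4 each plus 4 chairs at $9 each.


Cost of towels:
2 x $4 = $8
Cost of chairs:
4 x $9 = $36
Add both:
$8 + $36 = $44

$44


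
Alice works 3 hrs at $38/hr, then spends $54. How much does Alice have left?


Calculate earnings:
3 x $38 = $114
Subtract spending:
$114 - $54 = $60

$60


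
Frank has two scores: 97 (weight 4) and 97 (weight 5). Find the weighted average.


Weighted sum:
4 x 97 + 5 x 97 = 873
Total weight:
4 + 5 = 9
Weighted average:
873 / 9 = 97

97


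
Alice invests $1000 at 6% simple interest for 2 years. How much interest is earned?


Use the formula I = P x R x T / 100
P x R x T = 1000 x 6 x 2 = 12000
I = 12000 / 100 = $120

$120


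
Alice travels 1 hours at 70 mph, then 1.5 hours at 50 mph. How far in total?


Leg 1 distance:
70 x 1 = 70 miles
Leg 2 distance:
50 x 1.5 = 75 miles
Total distance:
70 + 75 = 145 miles

145 miles


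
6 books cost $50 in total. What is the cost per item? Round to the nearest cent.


Total cost: $50
Number of items: 6
Unit price: $50 / 6 = $8.3333... ≈ $8.33

$8.33


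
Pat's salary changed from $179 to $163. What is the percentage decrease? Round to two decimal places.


Find the absolute change:
|163 - 179| = 16
Divide by original and multiply by 100:
16 / 179 x 100 = 8.9385...% ≈ 8.94%

8.94%


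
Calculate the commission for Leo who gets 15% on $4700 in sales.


Convert rate to decimal:
15% = 0.15
Multiply by sales:
$4700 x 0.15 = $705

$705


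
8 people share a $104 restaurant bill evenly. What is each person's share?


Total bill: $104
Number of people: 8
Each pays: $104 / 8 = $13

$13


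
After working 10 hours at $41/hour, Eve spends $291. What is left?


Calculate earnings:
10 x $41 = $410
Subtract spending:
$410 - $291 = $119

$119


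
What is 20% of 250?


Convert percentage to decimal:
20% = 0.2
Multiply:
250 x 0.2 = 50

50


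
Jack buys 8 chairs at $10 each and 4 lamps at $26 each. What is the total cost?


Cost of chairs:
8 x $10 = $80
Cost of lamps:
4 x $26 = $104
Add both:
$80 + $104 = $184

$184


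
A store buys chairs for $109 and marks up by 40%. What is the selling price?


Calculate the markup amount:
40% of $109 = $43.60
Add to cost:
$109 + $43.60 = $152.60

$152.60


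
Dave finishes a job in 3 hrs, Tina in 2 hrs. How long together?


Dave's rate: 1/3 of the job per hour
Tina's rate: 1/2 of the job per hour
Combined rate: 1/3 + 1/2 = 5/6 per hour
Time = 1 / (5/6) = 6/5 = 1.2 hours

1.2 hours


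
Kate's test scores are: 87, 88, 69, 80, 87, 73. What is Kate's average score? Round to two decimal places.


Add the scores:
87 + 88 + 69 + 80 + 87 + 73 = 484
Divide by the number of tests:
484 / 6 = 80.6666... ≈ 80.67

80.67


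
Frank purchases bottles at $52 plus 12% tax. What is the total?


Calculate the tax:
12% of $52 = $6.24
Add tax to price:
$52 + $6.24 = $58.24

$58.24


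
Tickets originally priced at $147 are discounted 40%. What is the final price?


Calculate the discount amount:
40% of $147 = $58.80
Subtract from original:
$147 - $58.80 = $88.20

$88.20


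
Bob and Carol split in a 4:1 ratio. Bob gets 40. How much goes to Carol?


Find the multiplier:
40 / 4 = 10
Apply to Carol's share:
1 x 10 = 10

10


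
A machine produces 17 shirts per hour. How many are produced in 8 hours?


Production rate: 17 shirts per hour
Time: 8 hours
Total: 17 x 8 = 136 shirts

136 shirts


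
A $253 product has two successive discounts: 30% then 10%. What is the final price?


First discount:
30% of $253 = $75.90
Price after first discount:
$253 - $75.90 = $177.10
Second discount:
10% of $177.10 = $17.71
Final price:
$177.10 - $17.71 = $159.39

$159.39


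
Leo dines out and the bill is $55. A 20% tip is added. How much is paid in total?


Calculate the tip:
20% of $55 = $11
Add tip to meal cost:
$55 + $11 = $66

$66


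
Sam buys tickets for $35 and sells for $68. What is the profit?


Selling price = $68
Cost price = $35
Profit = selling price - cost price:
Profit = $68 - $35 = $33

$33


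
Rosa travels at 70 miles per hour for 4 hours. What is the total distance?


Use the formula: distance = speed x time
Speed = 70 mph, Time = 4 hours
70 x 4 = 280 miles

280 miles


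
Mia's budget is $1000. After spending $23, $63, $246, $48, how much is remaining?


Add up expenses:
$23 + $63 + $246 + $48 = $380
Subtract from budget:
$1000 - $380 = $620

$620


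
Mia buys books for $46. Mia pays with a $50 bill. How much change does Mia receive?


Start with the amount paid:
$50
Subtract the price:
$50 - $46 = $4

$4


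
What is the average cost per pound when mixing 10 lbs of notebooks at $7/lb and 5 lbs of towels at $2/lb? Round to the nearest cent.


Cost of notebooks:
10 x $7 = $70
Cost of towels:
5 x $2 = $10
Total cost: $70 + $10 = $80
Total weight: 15 lbs
Average: $80 / 15 = $5.3333... ≈ $5.33/lb

$5.33/lb


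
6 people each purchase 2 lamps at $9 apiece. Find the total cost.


Cost per person:
2 x $9 = $18
Group total:
6 x $18 = $108

$108


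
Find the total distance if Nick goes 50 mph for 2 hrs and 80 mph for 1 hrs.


Leg 1 distance:
50 x 2 = 100 miles
Leg 2 distance:
80 x 1 = 80 miles
Total distance:
100 + 80 = 180 miles

180 miles


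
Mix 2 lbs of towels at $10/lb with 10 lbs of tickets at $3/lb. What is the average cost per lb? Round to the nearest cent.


Cost of towels:
2 x $10 = $20
Cost of tickets:
10 x $3 = $30
Total cost: $20 + $30 = $50
Total weight: 12 lbs
Average: $50 / 12 = $4.1666... ≈ $4.17/lb

$4.17/lb


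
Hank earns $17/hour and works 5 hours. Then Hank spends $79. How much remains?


Calculate earnings:
5 x $17 = $85
Subtract spending:
$85 - $79 = $6

$6


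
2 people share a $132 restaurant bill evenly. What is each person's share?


Total bill: $132
Number of people: 2
Each pays: $132 / 2 = $66

$66


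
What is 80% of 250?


Convert percentage to decimal:
80% = 0.8
Multiply:
250 x 0.8 = 200

200


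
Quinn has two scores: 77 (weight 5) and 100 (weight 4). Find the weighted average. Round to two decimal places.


Weighted sum:
5 x 77 + 4 x 100 = 785
Total weight:
5 + 4 = 9
Weighted average:
785 / 9 = 87.2222... ≈ 87.22

87.22


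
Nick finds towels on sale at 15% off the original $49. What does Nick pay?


Calculate the discount amount:
15% of $49 = $7.35
Subtract from original:
$49 - $7.35 = $41.65

$41.65


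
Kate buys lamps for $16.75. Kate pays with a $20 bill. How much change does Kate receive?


Start with the amount paid:
$20
Subtract the price:
$20 - $16.75 = $3.25

$3.25


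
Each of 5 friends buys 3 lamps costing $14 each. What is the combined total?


Cost per person:
3 x $14 = $42
Group total:
5 x $42 = $210

$210


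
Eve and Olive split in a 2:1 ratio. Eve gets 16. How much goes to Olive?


Find the multiplier:
16 / 2 = 8
Apply to Olive's share:
1 x 8 = 8

8
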